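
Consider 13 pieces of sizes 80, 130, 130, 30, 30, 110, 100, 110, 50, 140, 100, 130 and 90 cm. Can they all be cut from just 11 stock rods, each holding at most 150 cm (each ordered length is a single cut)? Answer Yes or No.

Yes

A valid assignment using 10 stock rods:
  stock rod 1: 140 = 140
  stock rod 2: 130 = 130
  stock rod 3: 130 = 130
  stock rod 4: 130 = 130
  stock rod 5: 110 + 30 = 140
  stock rod 6: 110 + 30 = 140
  stock rod 7: 100 + 50 = 150
  stock rod 8: 100 = 100
  stock rod 9: 90 = 90
  stock rod 10: 80 = 80
That uses only 10 ≤ 11, so 11 stock rods are enough.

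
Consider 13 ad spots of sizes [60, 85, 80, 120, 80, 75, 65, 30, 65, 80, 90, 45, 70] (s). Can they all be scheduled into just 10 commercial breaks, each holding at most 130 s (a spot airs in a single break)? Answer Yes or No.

A valid assignment using 9 commercial breaks:
  break 1: 120 = 120
  break 2: 90 + 30 = 120
  break 3: 85 + 45 = 130
  break 4: 80 = 80
  break 5: 80 = 80
  break 6: 80 = 80
  break 7: 75 = 75
  break 8: 70 + 60 = 130
  break 9: 65 + 65 = 130
That uses only 9 ≤ 10, so 10 commercial breaks are enough.

Yes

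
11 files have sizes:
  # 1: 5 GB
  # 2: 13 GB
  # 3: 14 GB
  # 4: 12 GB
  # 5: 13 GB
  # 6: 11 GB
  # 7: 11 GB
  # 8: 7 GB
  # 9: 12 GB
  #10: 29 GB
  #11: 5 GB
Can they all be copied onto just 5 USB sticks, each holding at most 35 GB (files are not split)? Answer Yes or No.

Yes

A valid assignment using 4 USB sticks:
  USB stick 1: 29 + 5 = 34
  USB stick 2: 14 + 13 + 7 = 34
  USB stick 3: 13 + 12 + 5 = 30
  USB stick 4: 12 + 11 + 11 = 34
That uses only 4 ≤ 5, so 5 USB sticks are enough.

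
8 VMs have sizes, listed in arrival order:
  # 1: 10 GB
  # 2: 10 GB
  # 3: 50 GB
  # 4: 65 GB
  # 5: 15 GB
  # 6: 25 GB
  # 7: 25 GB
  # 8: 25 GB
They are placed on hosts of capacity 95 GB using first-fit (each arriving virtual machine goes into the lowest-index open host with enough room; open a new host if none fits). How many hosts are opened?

3

  10 → host 1 (new)  [load 10/95]
  10 → host 1  [load 20/95]
  50 → host 1  [load 70/95]
  65 → host 2 (new)  [load 65/95]
  15 → host 1  [load 85/95]
  25 → host 2  [load 90/95]
  25 → host 3 (new)  [load 25/95]
  25 → host 3  [load 50/95]
3 hosts opened.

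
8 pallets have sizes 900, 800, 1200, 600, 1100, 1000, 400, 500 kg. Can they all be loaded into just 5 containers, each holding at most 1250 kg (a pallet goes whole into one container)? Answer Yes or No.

Total = 6500 kg; ⌈6500/1250⌉ = 6.
At least 6 containers are required, but only 5 are allowed.

No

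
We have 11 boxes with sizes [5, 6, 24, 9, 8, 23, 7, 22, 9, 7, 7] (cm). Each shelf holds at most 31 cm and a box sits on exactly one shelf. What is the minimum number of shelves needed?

5

Total = 24 + 23 + 22 + 9 + 9 + 8 + 7 + 7 + 7 + 6 + 5 = 127 cm.
Lower bound: ⌈127/31⌉ = 5 shelves.
A packing using 5 shelves:
  shelf 1: 24 + 7 = 31
  shelf 2: 23 + 8 = 31
  shelf 3: 22 + 9 = 31
  shelf 4: 9 + 7 + 7 + 6 = 29
  shelf 5: 5 = 5
This matches the lower bound, so 5 is optimal.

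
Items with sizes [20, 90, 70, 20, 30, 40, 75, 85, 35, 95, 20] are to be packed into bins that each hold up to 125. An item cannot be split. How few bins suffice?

5

Total = 95 + 90 + 85 + 75 + 70 + 40 + 35 + 30 + 20 + 20 + 20 = 580.
Lower bound: ⌈580/125⌉ = 5 bins.
A packing using 5 bins:
  bin 1: 95 + 30 = 125
  bin 2: 90 + 35 = 125
  bin 3: 85 + 40 = 125
  bin 4: 75 + 20 + 20 = 115
  bin 5: 70 + 20 = 90
This matches the lower bound, so 5 is optimal.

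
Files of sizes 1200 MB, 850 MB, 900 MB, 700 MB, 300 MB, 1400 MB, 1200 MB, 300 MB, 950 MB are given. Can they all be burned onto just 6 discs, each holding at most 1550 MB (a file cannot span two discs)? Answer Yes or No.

A valid assignment using 6 discs:
  disc 1: 1400 = 1400
  disc 2: 1200 + 300 = 1500
  disc 3: 1200 + 300 = 1500
  disc 4: 950 = 950
  disc 5: 900 = 900
  disc 6: 850 + 700 = 1550
Every load is within 1550 MB, so 6 discs suffice.

Yes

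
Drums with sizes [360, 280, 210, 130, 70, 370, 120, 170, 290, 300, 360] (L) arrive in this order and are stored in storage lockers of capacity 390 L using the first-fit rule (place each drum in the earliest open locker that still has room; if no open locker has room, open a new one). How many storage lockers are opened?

  360 → locker 1 (new)  [load 360/390]
  280 → locker 2 (new)  [load 280/390]
  210 → locker 3 (new)  [load 210/390]
  130 → locker 3  [load 340/390]
  70 → locker 2  [load 350/390]
  370 → locker 4 (new)  [load 370/390]
  120 → locker 5 (new)  [load 120/390]
  170 → locker 5  [load 290/390]
  290 → locker 6 (new)  [load 290/390]
  300 → locker 7 (new)  [load 300/390]
  360 → locker 8 (new)  [load 360/390]
8 storage lockers opened.

8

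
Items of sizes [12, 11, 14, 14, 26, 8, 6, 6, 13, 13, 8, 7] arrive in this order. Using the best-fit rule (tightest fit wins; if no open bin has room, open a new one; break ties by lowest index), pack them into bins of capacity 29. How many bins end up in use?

5

  12 → bin 1 (new)  [load 12/29]
  11 → bin 1  [load 23/29]
  14 → bin 2 (new)  [load 14/29]
  14 → bin 2  [load 28/29]
  26 → bin 3 (new)  [load 26/29]
  8 → bin 4 (new)  [load 8/29]
  6 → bin 1  [load 29/29]
  6 → bin 4  [load 14/29]
  13 → bin 4  [load 27/29]
  13 → bin 5 (new)  [load 13/29]
  8 → bin 5  [load 21/29]
  7 → bin 5  [load 28/29]
5 bins opened.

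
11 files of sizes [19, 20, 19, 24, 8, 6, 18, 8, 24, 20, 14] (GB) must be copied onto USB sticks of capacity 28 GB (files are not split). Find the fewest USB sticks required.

8

Total = 24 + 24 + 20 + 20 + 19 + 19 + 18 + 14 + 8 + 8 + 6 = 180 GB.
Lower bound: ⌈180/28⌉ = 7 USB sticks.
A packing using 8 USB sticks:
  USB stick 1: 24 = 24
  USB stick 2: 24 = 24
  USB stick 3: 20 + 8 = 28
  USB stick 4: 20 + 8 = 28
  USB stick 5: 19 + 6 = 25
  USB stick 6: 19 = 19
  USB stick 7: 18 = 18
  USB stick 8: 14 = 14
No arrangement into 7 USB sticks stays within capacity, so 8 is optimal.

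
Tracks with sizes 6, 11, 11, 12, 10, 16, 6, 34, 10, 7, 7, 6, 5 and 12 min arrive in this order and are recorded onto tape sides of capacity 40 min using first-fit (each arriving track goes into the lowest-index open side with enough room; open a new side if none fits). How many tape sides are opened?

  6 → side 1 (new)  [load 6/40]
  11 → side 1  [load 17/40]
  11 → side 1  [load 28/40]
  12 → side 1  [load 40/40]
  10 → side 2 (new)  [load 10/40]
  16 → side 2  [load 26/40]
  6 → side 2  [load 32/40]
  34 → side 3 (new)  [load 34/40]
  10 → side 4 (new)  [load 10/40]
  7 → side 2  [load 39/40]
  7 → side 4  [load 17/40]
  6 → side 3  [load 40/40]
  5 → side 4  [load 22/40]
  12 → side 4  [load 34/40]
4 tape sides opened.

4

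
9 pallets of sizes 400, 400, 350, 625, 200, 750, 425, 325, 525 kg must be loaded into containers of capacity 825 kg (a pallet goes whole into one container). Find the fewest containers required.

Total = 750 + 625 + 525 + 425 + 400 + 400 + 350 + 325 + 200 = 4000 kg.
Lower bound: ⌈4000/825⌉ = 5 containers.
A packing using 6 containers:
  container 1: 750 = 750
  container 2: 625 + 200 = 825
  container 3: 525 = 525
  container 4: 425 + 400 = 825
  container 5: 400 + 350 = 750
  container 6: 325 = 325
No arrangement into 5 containers stays within capacity, so 6 is optimal.

6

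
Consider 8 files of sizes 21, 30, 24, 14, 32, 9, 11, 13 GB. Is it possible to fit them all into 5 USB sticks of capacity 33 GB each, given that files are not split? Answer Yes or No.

A valid assignment using 5 USB sticks:
  USB stick 1: 32 = 32
  USB stick 2: 30 = 30
  USB stick 3: 24 + 9 = 33
  USB stick 4: 21 + 11 = 32
  USB stick 5: 14 + 13 = 27
Every load is within 33 GB, so 5 USB sticks suffice.

Yes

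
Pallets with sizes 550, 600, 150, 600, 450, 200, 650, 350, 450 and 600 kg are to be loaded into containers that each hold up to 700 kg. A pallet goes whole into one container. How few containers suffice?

8

Total = 650 + 600 + 600 + 600 + 550 + 450 + 450 + 350 + 200 + 150 = 4600 kg.
Lower bound: ⌈4600/700⌉ = 7 containers.
A packing using 8 containers:
  container 1: 650 = 650
  container 2: 600 = 600
  container 3: 600 = 600
  container 4: 600 = 600
  container 5: 550 + 150 = 700
  container 6: 450 + 200 = 650
  container 7: 450 = 450
  container 8: 350 = 350
No arrangement into 7 containers stays within capacity, so 8 is optimal.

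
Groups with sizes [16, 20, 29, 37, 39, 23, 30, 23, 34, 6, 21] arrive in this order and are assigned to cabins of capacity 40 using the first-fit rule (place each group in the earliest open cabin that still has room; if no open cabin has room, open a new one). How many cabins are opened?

9

  16 → cabin 1 (new)  [load 16/40]
  20 → cabin 1  [load 36/40]
  29 → cabin 2 (new)  [load 29/40]
  37 → cabin 3 (new)  [load 37/40]
  39 → cabin 4 (new)  [load 39/40]
  23 → cabin 5 (new)  [load 23/40]
  30 → cabin 6 (new)  [load 30/40]
  23 → cabin 7 (new)  [load 23/40]
  34 → cabin 8 (new)  [load 34/40]
  6 → cabin 2  [load 35/40]
  21 → cabin 9 (new)  [load 21/40]
9 cabins opened.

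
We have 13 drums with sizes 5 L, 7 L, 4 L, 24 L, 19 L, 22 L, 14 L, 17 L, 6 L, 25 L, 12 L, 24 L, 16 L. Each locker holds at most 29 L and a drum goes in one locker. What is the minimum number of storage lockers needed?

Total = 25 + 24 + 24 + 22 + 19 + 17 + 16 + 14 + 12 + 7 + 6 + 5 + 4 = 195 L.
Lower bound: ⌈195/29⌉ = 7 storage lockers.
A packing using 8 storage lockers:
  locker 1: 25 + 4 = 29
  locker 2: 24 + 5 = 29
  locker 3: 24 = 24
  locker 4: 22 + 7 = 29
  locker 5: 19 + 6 = 25
  locker 6: 17 + 12 = 29
  locker 7: 16 = 16
  locker 8: 14 = 14
No arrangement into 7 storage lockers stays within capacity, so 8 is optimal.

8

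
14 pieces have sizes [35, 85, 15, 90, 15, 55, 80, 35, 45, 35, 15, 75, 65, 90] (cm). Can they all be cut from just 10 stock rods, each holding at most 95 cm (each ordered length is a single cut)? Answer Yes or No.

A valid assignment using 9 stock rods:
  stock rod 1: 90 = 90
  stock rod 2: 90 = 90
  stock rod 3: 85 = 85
  stock rod 4: 80 + 15 = 95
  stock rod 5: 75 + 15 = 90
  stock rod 6: 65 + 15 = 80
  stock rod 7: 55 + 35 = 90
  stock rod 8: 45 + 35 = 80
  stock rod 9: 35 = 35
That uses only 9 ≤ 10, so 10 stock rods are enough.

Yes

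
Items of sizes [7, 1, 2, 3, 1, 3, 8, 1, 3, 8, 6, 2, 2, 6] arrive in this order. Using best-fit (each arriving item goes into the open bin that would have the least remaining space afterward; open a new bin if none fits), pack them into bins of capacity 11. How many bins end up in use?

6

  7 → bin 1 (new)  [load 7/11]
  1 → bin 1  [load 8/11]
  2 → bin 1  [load 10/11]
  3 → bin 2 (new)  [load 3/11]
  1 → bin 1  [load 11/11]
  3 → bin 2  [load 6/11]
  8 → bin 3 (new)  [load 8/11]
  1 → bin 3  [load 9/11]
  3 → bin 2  [load 9/11]
  8 → bin 4 (new)  [load 8/11]
  6 → bin 5 (new)  [load 6/11]
  2 → bin 2  [load 11/11]
  2 → bin 3  [load 11/11]
  6 → bin 6 (new)  [load 6/11]
6 bins opened.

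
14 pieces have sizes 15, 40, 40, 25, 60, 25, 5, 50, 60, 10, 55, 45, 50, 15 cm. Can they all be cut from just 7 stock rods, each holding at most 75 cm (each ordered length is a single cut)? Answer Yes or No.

Total = 495 cm; ⌈495/75⌉ = 7.
8 pieces each exceed half the capacity and cannot share a stock rod, forcing at least 8 stock rods.
At least 8 stock rods are required, but only 7 are allowed.

No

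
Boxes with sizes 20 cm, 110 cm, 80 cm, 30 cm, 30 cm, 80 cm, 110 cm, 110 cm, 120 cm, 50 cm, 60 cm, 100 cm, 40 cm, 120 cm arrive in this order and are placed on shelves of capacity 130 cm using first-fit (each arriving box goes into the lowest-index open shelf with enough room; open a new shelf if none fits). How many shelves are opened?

10

  20 → shelf 1 (new)  [load 20/130]
  110 → shelf 1  [load 130/130]
  80 → shelf 2 (new)  [load 80/130]
  30 → shelf 2  [load 110/130]
  30 → shelf 3 (new)  [load 30/130]
  80 → shelf 3  [load 110/130]
  110 → shelf 4 (new)  [load 110/130]
  110 → shelf 5 (new)  [load 110/130]
  120 → shelf 6 (new)  [load 120/130]
  50 → shelf 7 (new)  [load 50/130]
  60 → shelf 7  [load 110/130]
  100 → shelf 8 (new)  [load 100/130]
  40 → shelf 9 (new)  [load 40/130]
  120 → shelf 10 (new)  [load 120/130]
10 shelves opened.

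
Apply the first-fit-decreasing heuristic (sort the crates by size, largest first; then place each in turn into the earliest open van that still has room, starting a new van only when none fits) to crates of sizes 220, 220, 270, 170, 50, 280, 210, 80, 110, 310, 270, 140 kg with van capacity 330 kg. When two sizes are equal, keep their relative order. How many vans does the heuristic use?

Sorted descending: 310, 280, 270, 270, 220, 220, 210, 170, 140, 110, 80, 50.
  310 → van 1 (new)  [load 310/330]
  280 → van 2 (new)  [load 280/330]
  270 → van 3 (new)  [load 270/330]
  270 → van 4 (new)  [load 270/330]
  220 → van 5 (new)  [load 220/330]
  220 → van 6 (new)  [load 220/330]
  210 → van 7 (new)  [load 210/330]
  170 → van 8 (new)  [load 170/330]
  140 → van 8  [load 310/330]
  110 → van 5  [load 330/330]
  80 → van 6  [load 300/330]
  50 → van 2  [load 330/330]
8 vans opened.

8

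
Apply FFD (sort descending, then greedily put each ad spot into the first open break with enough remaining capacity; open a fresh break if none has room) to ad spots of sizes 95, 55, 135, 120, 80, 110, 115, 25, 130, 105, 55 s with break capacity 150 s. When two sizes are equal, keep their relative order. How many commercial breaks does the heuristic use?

Sorted descending: 135, 130, 120, 115, 110, 105, 95, 80, 55, 55, 25.
  135 → break 1 (new)  [load 135/150]
  130 → break 2 (new)  [load 130/150]
  120 → break 3 (new)  [load 120/150]
  115 → break 4 (new)  [load 115/150]
  110 → break 5 (new)  [load 110/150]
  105 → break 6 (new)  [load 105/150]
  95 → break 7 (new)  [load 95/150]
  80 → break 8 (new)  [load 80/150]
  55 → break 7  [load 150/150]
  55 → break 8  [load 135/150]
  25 → break 3  [load 145/150]
8 commercial breaks opened.

8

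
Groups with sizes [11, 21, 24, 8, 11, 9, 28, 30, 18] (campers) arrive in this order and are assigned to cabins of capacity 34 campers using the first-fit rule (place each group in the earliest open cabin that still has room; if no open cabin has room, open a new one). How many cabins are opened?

6

  11 → cabin 1 (new)  [load 11/34]
  21 → cabin 1  [load 32/34]
  24 → cabin 2 (new)  [load 24/34]
  8 → cabin 2  [load 32/34]
  11 → cabin 3 (new)  [load 11/34]
  9 → cabin 3  [load 20/34]
  28 → cabin 4 (new)  [load 28/34]
  30 → cabin 5 (new)  [load 30/34]
  18 → cabin 6 (new)  [load 18/34]
6 cabins opened.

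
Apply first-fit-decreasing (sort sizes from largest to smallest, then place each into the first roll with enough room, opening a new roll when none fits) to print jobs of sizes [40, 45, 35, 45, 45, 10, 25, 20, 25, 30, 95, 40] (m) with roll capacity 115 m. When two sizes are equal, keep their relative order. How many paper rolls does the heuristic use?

4

Sorted descending: 95, 45, 45, 45, 40, 40, 35, 30, 25, 25, 20, 10.
  95 → roll 1 (new)  [load 95/115]
  45 → roll 2 (new)  [load 45/115]
  45 → roll 2  [load 90/115]
  45 → roll 3 (new)  [load 45/115]
  40 → roll 3  [load 85/115]
  40 → roll 4 (new)  [load 40/115]
  35 → roll 4  [load 75/115]
  30 → roll 3  [load 115/115]
  25 → roll 2  [load 115/115]
  25 → roll 4  [load 100/115]
  20 → roll 1  [load 115/115]
  10 → roll 4  [load 110/115]
4 paper rolls opened.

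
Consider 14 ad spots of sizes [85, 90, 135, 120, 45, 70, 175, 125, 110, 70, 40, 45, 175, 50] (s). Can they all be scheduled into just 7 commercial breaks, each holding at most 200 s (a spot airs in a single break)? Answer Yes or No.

Total = 1335 s; ⌈1335/200⌉ = 7.
The bound of 7 does not rule out 7, but exhaustive search shows no assignment into 7 commercial breaks of capacity 200 s exists — the minimum is 8.

No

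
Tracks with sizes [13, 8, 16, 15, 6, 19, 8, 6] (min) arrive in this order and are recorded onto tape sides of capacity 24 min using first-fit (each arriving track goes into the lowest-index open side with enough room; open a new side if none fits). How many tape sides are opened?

5

  13 → side 1 (new)  [load 13/24]
  8 → side 1  [load 21/24]
  16 → side 2 (new)  [load 16/24]
  15 → side 3 (new)  [load 15/24]
  6 → side 2  [load 22/24]
  19 → side 4 (new)  [load 19/24]
  8 → side 3  [load 23/24]
  6 → side 5 (new)  [load 6/24]
5 tape sides opened.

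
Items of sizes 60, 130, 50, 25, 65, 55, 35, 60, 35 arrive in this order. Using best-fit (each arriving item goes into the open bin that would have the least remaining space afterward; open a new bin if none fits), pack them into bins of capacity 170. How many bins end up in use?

4

  60 → bin 1 (new)  [load 60/170]
  130 → bin 2 (new)  [load 130/170]
  50 → bin 1  [load 110/170]
  25 → bin 2  [load 155/170]
  65 → bin 3 (new)  [load 65/170]
  55 → bin 1  [load 165/170]
  35 → bin 3  [load 100/170]
  60 → bin 3  [load 160/170]
  35 → bin 4 (new)  [load 35/170]
4 bins opened.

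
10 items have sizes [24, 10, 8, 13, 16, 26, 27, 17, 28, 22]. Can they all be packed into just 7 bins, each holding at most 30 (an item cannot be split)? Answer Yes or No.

Yes

A valid assignment using 7 bins:
  bin 1: 28 = 28
  bin 2: 27 = 27
  bin 3: 26 = 26
  bin 4: 24 = 24
  bin 5: 22 + 8 = 30
  bin 6: 17 + 13 = 30
  bin 7: 16 + 10 = 26
Every load is within 30, so 7 bins suffice.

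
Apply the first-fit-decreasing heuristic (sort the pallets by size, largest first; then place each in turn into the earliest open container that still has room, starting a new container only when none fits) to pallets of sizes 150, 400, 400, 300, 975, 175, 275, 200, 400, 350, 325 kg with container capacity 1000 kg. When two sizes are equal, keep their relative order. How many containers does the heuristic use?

5

Sorted descending: 975, 400, 400, 400, 350, 325, 300, 275, 200, 175, 150.
  975 → container 1 (new)  [load 975/1000]
  400 → container 2 (new)  [load 400/1000]
  400 → container 2  [load 800/1000]
  400 → container 3 (new)  [load 400/1000]
  350 → container 3  [load 750/1000]
  325 → container 4 (new)  [load 325/1000]
  300 → container 4  [load 625/1000]
  275 → container 4  [load 900/1000]
  200 → container 2  [load 1000/1000]
  175 → container 3  [load 925/1000]
  150 → container 5 (new)  [load 150/1000]
5 containers opened.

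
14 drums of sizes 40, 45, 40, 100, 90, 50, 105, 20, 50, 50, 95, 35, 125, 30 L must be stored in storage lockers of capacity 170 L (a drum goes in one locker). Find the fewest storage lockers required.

6

Total = 125 + 105 + 100 + 95 + 90 + 50 + 50 + 50 + 45 + 40 + 40 + 35 + 30 + 20 = 875 L.
Lower bound: ⌈875/170⌉ = 6 storage lockers.
A packing using 6 storage lockers:
  locker 1: 125 + 45 = 170
  locker 2: 105 + 50 = 155
  locker 3: 100 + 50 + 20 = 170
  locker 4: 95 + 50 = 145
  locker 5: 90 + 40 + 40 = 170
  locker 6: 35 + 30 = 65
This matches the lower bound, so 6 is optimal.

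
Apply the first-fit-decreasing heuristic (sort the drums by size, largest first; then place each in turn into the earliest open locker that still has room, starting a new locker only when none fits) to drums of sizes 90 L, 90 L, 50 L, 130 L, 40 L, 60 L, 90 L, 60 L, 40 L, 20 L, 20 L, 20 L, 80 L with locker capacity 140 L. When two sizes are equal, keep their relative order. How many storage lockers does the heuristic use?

6

Sorted descending: 130, 90, 90, 90, 80, 60, 60, 50, 40, 40, 20, 20, 20.
  130 → locker 1 (new)  [load 130/140]
  90 → locker 2 (new)  [load 90/140]
  90 → locker 3 (new)  [load 90/140]
  90 → locker 4 (new)  [load 90/140]
  80 → locker 5 (new)  [load 80/140]
  60 → locker 5  [load 140/140]
  60 → locker 6 (new)  [load 60/140]
  50 → locker 2  [load 140/140]
  40 → locker 3  [load 130/140]
  40 → locker 4  [load 130/140]
  20 → locker 6  [load 80/140]
  20 → locker 6  [load 100/140]
  20 → locker 6  [load 120/140]
6 storage lockers opened.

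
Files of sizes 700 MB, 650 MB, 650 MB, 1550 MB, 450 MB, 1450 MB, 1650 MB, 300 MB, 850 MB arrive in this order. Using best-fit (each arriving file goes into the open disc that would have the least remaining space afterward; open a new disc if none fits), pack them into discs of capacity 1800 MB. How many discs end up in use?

5

  700 → disc 1 (new)  [load 700/1800]
  650 → disc 1  [load 1350/1800]
  650 → disc 2 (new)  [load 650/1800]
  1550 → disc 3 (new)  [load 1550/1800]
  450 → disc 1  [load 1800/1800]
  1450 → disc 4 (new)  [load 1450/1800]
  1650 → disc 5 (new)  [load 1650/1800]
  300 → disc 4  [load 1750/1800]
  850 → disc 2  [load 1500/1800]
5 discs opened.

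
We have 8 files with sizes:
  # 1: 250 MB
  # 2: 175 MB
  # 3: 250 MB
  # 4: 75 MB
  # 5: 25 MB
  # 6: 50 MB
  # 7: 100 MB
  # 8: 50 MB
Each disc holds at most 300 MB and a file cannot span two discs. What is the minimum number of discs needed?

Total = 250 + 250 + 175 + 100 + 75 + 50 + 50 + 25 = 975 MB.
Lower bound: ⌈975/300⌉ = 4 discs.
A packing using 4 discs:
  disc 1: 250 + 50 = 300
  disc 2: 250 + 50 = 300
  disc 3: 175 + 100 + 25 = 300
  disc 4: 75 = 75
This matches the lower bound, so 4 is optimal.

4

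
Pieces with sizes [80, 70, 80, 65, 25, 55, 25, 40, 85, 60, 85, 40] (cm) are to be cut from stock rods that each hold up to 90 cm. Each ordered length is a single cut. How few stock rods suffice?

9

Total = 85 + 85 + 80 + 80 + 70 + 65 + 60 + 55 + 40 + 40 + 25 + 25 = 710 cm.
Lower bound: ⌈710/90⌉ = 8 stock rods.
A packing using 9 stock rods:
  stock rod 1: 85 = 85
  stock rod 2: 85 = 85
  stock rod 3: 80 = 80
  stock rod 4: 80 = 80
  stock rod 5: 70 = 70
  stock rod 6: 65 + 25 = 90
  stock rod 7: 60 + 25 = 85
  stock rod 8: 55 = 55
  stock rod 9: 40 + 40 = 80
No arrangement into 8 stock rods stays within capacity, so 9 is optimal.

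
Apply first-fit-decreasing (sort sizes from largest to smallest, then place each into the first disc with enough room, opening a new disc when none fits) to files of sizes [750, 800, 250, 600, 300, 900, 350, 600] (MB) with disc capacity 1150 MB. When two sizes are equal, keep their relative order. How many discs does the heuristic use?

5

Sorted descending: 900, 800, 750, 600, 600, 350, 300, 250.
  900 → disc 1 (new)  [load 900/1150]
  800 → disc 2 (new)  [load 800/1150]
  750 → disc 3 (new)  [load 750/1150]
  600 → disc 4 (new)  [load 600/1150]
  600 → disc 5 (new)  [load 600/1150]
  350 → disc 2  [load 1150/1150]
  300 → disc 3  [load 1050/1150]
  250 → disc 1  [load 1150/1150]
5 discs opened.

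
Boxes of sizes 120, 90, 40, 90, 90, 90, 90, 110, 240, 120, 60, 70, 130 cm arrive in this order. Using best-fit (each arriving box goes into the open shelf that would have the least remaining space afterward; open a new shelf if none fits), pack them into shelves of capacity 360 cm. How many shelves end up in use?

4

  120 → shelf 1 (new)  [load 120/360]
  90 → shelf 1  [load 210/360]
  40 → shelf 1  [load 250/360]
  90 → shelf 1  [load 340/360]
  90 → shelf 2 (new)  [load 90/360]
  90 → shelf 2  [load 180/360]
  90 → shelf 2  [load 270/360]
  110 → shelf 3 (new)  [load 110/360]
  240 → shelf 3  [load 350/360]
  120 → shelf 4 (new)  [load 120/360]
  60 → shelf 2  [load 330/360]
  70 → shelf 4  [load 190/360]
  130 → shelf 4  [load 320/360]
4 shelves opened.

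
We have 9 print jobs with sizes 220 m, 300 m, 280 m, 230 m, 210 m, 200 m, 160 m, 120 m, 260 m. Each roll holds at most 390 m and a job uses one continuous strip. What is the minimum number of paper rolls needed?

7

Total = 300 + 280 + 260 + 230 + 220 + 210 + 200 + 160 + 120 = 1980 m.
Lower bound: ⌈1980/390⌉ = 6 paper rolls.
Also, 7 print jobs each exceed 195 m, and no two of those can share a roll, so at least 7 paper rolls are needed.
A packing using 7 paper rolls:
  roll 1: 300 = 300
  roll 2: 280 = 280
  roll 3: 260 + 120 = 380
  roll 4: 230 + 160 = 390
  roll 5: 220 = 220
  roll 6: 210 = 210
  roll 7: 200 = 200
This matches the lower bound, so 7 is optimal.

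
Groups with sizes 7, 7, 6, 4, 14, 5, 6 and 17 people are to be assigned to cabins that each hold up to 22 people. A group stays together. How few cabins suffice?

Total = 17 + 14 + 7 + 7 + 6 + 6 + 5 + 4 = 66 people.
Lower bound: ⌈66/22⌉ = 3 cabins.
A packing using 4 cabins:
  cabin 1: 17 + 5 = 22
  cabin 2: 14 + 7 = 21
  cabin 3: 7 + 6 + 6 = 19
  cabin 4: 4 = 4
No arrangement into 3 cabins stays within capacity, so 4 is optimal.

4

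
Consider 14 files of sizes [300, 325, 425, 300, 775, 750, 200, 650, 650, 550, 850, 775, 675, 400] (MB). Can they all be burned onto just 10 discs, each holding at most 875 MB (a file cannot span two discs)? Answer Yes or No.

Yes

A valid assignment using 10 discs:
  disc 1: 850 = 850
  disc 2: 775 = 775
  disc 3: 775 = 775
  disc 4: 750 = 750
  disc 5: 675 + 200 = 875
  disc 6: 650 = 650
  disc 7: 650 = 650
  disc 8: 550 + 325 = 875
  disc 9: 425 + 400 = 825
  disc 10: 300 + 300 = 600
Every load is within 875 MB, so 10 discs suffice.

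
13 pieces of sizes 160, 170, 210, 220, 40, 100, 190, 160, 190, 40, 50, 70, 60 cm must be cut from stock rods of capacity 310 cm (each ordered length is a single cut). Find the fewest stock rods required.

7

Total = 220 + 210 + 190 + 190 + 170 + 160 + 160 + 100 + 70 + 60 + 50 + 40 + 40 = 1660 cm.
Lower bound: ⌈1660/310⌉ = 6 stock rods.
Also, 7 pieces each exceed 155 cm, and no two of those can share a stock rod, so at least 7 stock rods are needed.
A packing using 7 stock rods:
  stock rod 1: 220 + 70 = 290
  stock rod 2: 210 + 100 = 310
  stock rod 3: 190 + 60 + 50 = 300
  stock rod 4: 190 + 40 + 40 = 270
  stock rod 5: 170 = 170
  stock rod 6: 160 = 160
  stock rod 7: 160 = 160
This matches the lower bound, so 7 is optimal.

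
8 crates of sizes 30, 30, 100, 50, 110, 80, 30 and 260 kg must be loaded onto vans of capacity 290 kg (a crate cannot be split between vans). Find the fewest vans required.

3

Total = 260 + 110 + 100 + 80 + 50 + 30 + 30 + 30 = 690 kg.
Lower bound: ⌈690/290⌉ = 3 vans.
A packing using 3 vans:
  van 1: 260 + 30 = 290
  van 2: 110 + 100 + 80 = 290
  van 3: 50 + 30 + 30 = 110
This matches the lower bound, so 3 is optimal.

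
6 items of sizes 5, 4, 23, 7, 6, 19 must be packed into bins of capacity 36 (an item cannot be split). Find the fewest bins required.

2

Total = 23 + 19 + 7 + 6 + 5 + 4 = 64.
Lower bound: ⌈64/36⌉ = 2 bins.
A packing using 2 bins:
  bin 1: 23 + 7 + 6 = 36
  bin 2: 19 + 5 + 4 = 28
This matches the lower bound, so 2 is optimal.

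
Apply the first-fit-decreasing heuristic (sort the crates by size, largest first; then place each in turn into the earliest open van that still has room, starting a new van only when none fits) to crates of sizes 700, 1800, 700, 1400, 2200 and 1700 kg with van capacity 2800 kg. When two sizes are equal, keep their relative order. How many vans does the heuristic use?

4

Sorted descending: 2200, 1800, 1700, 1400, 700, 700.
  2200 → van 1 (new)  [load 2200/2800]
  1800 → van 2 (new)  [load 1800/2800]
  1700 → van 3 (new)  [load 1700/2800]
  1400 → van 4 (new)  [load 1400/2800]
  700 → van 2  [load 2500/2800]
  700 → van 3  [load 2400/2800]
4 vans opened.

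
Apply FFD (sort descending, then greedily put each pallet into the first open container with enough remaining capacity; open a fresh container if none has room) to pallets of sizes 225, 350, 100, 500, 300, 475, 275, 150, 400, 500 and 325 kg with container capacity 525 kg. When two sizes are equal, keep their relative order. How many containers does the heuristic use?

Sorted descending: 500, 500, 475, 400, 350, 325, 300, 275, 225, 150, 100.
  500 → container 1 (new)  [load 500/525]
  500 → container 2 (new)  [load 500/525]
  475 → container 3 (new)  [load 475/525]
  400 → container 4 (new)  [load 400/525]
  350 → container 5 (new)  [load 350/525]
  325 → container 6 (new)  [load 325/525]
  300 → container 7 (new)  [load 300/525]
  275 → container 8 (new)  [load 275/525]
  225 → container 7  [load 525/525]
  150 → container 5  [load 500/525]
  100 → container 4  [load 500/525]
8 containers opened.

8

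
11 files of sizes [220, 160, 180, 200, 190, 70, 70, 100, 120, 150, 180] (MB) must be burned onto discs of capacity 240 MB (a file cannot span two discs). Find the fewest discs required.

Total = 220 + 200 + 190 + 180 + 180 + 160 + 150 + 120 + 100 + 70 + 70 = 1640 MB.
Lower bound: ⌈1640/240⌉ = 7 discs.
A packing using 8 discs:
  disc 1: 220 = 220
  disc 2: 200 = 200
  disc 3: 190 = 190
  disc 4: 180 = 180
  disc 5: 180 = 180
  disc 6: 160 + 70 = 230
  disc 7: 150 + 70 = 220
  disc 8: 120 + 100 = 220
No arrangement into 7 discs stays within capacity, so 8 is optimal.

8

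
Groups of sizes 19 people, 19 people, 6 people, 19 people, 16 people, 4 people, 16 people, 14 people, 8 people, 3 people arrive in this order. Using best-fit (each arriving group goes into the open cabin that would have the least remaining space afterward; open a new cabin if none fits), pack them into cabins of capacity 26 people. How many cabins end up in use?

6

  19 → cabin 1 (new)  [load 19/26]
  19 → cabin 2 (new)  [load 19/26]
  6 → cabin 1  [load 25/26]
  19 → cabin 3 (new)  [load 19/26]
  16 → cabin 4 (new)  [load 16/26]
  4 → cabin 2  [load 23/26]
  16 → cabin 5 (new)  [load 16/26]
  14 → cabin 6 (new)  [load 14/26]
  8 → cabin 4  [load 24/26]
  3 → cabin 2  [load 26/26]
6 cabins opened.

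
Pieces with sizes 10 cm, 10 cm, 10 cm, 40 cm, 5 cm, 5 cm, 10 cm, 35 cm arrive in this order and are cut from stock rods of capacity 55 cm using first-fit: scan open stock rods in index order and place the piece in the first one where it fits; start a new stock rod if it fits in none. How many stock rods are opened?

3

  10 → stock rod 1 (new)  [load 10/55]
  10 → stock rod 1  [load 20/55]
  10 → stock rod 1  [load 30/55]
  40 → stock rod 2 (new)  [load 40/55]
  5 → stock rod 1  [load 35/55]
  5 → stock rod 1  [load 40/55]
  10 → stock rod 1  [load 50/55]
  35 → stock rod 3 (new)  [load 35/55]
3 stock rods opened.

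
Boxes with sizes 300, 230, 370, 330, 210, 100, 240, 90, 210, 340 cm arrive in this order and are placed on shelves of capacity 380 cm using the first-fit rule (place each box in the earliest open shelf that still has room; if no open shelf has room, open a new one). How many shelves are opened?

8

  300 → shelf 1 (new)  [load 300/380]
  230 → shelf 2 (new)  [load 230/380]
  370 → shelf 3 (new)  [load 370/380]
  330 → shelf 4 (new)  [load 330/380]
  210 → shelf 5 (new)  [load 210/380]
  100 → shelf 2  [load 330/380]
  240 → shelf 6 (new)  [load 240/380]
  90 → shelf 5  [load 300/380]
  210 → shelf 7 (new)  [load 210/380]
  340 → shelf 8 (new)  [load 340/380]
8 shelves opened.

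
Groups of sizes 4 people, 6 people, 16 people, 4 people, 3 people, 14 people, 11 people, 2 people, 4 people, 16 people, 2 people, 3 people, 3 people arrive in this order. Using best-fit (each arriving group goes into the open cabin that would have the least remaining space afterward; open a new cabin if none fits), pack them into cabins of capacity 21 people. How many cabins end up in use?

  4 → cabin 1 (new)  [load 4/21]
  6 → cabin 1  [load 10/21]
  16 → cabin 2 (new)  [load 16/21]
  4 → cabin 2  [load 20/21]
  3 → cabin 1  [load 13/21]
  14 → cabin 3 (new)  [load 14/21]
  11 → cabin 4 (new)  [load 11/21]
  2 → cabin 3  [load 16/21]
  4 → cabin 3  [load 20/21]
  16 → cabin 5 (new)  [load 16/21]
  2 → cabin 5  [load 18/21]
  3 → cabin 5  [load 21/21]
  3 → cabin 1  [load 16/21]
5 cabins opened.

5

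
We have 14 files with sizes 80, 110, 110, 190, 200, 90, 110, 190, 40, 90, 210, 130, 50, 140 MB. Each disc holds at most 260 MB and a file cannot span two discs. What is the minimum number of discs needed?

Total = 210 + 200 + 190 + 190 + 140 + 130 + 110 + 110 + 110 + 90 + 90 + 80 + 50 + 40 = 1740 MB.
Lower bound: ⌈1740/260⌉ = 7 discs.
A packing using 8 discs:
  disc 1: 210 + 50 = 260
  disc 2: 200 + 40 = 240
  disc 3: 190 = 190
  disc 4: 190 = 190
  disc 5: 140 + 110 = 250
  disc 6: 130 + 110 = 240
  disc 7: 110 + 90 = 200
  disc 8: 90 + 80 = 170
No arrangement into 7 discs stays within capacity, so 8 is optimal.

8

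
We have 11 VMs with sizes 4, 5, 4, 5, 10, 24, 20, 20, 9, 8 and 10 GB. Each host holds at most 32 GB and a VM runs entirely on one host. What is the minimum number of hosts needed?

4

Total = 24 + 20 + 20 + 10 + 10 + 9 + 8 + 5 + 5 + 4 + 4 = 119 GB.
Lower bound: ⌈119/32⌉ = 4 hosts.
A packing using 4 hosts:
  host 1: 24 + 8 = 32
  host 2: 20 + 10 = 30
  host 3: 20 + 10 = 30
  host 4: 9 + 5 + 5 + 4 + 4 = 27
This matches the lower bound, so 4 is optimal.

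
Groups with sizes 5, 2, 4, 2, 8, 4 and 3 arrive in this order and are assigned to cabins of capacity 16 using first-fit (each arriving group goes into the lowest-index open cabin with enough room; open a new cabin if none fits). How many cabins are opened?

2

  5 → cabin 1 (new)  [load 5/16]
  2 → cabin 1  [load 7/16]
  4 → cabin 1  [load 11/16]
  2 → cabin 1  [load 13/16]
  8 → cabin 2 (new)  [load 8/16]
  4 → cabin 2  [load 12/16]
  3 → cabin 1  [load 16/16]
2 cabins opened.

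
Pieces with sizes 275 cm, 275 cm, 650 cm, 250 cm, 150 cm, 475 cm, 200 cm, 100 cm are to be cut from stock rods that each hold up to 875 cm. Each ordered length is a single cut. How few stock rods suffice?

Total = 650 + 475 + 275 + 275 + 250 + 200 + 150 + 100 = 2375 cm.
Lower bound: ⌈2375/875⌉ = 3 stock rods.
A packing using 3 stock rods:
  stock rod 1: 650 + 200 = 850
  stock rod 2: 475 + 275 + 100 = 850
  stock rod 3: 275 + 250 + 150 = 675
This matches the lower bound, so 3 is optimal.

3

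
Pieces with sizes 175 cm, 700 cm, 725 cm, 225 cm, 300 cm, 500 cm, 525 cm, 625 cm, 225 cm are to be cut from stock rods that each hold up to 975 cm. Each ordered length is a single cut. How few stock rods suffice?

Total = 725 + 700 + 625 + 525 + 500 + 300 + 225 + 225 + 175 = 4000 cm.
Lower bound: ⌈4000/975⌉ = 5 stock rods.
A packing using 5 stock rods:
  stock rod 1: 725 + 225 = 950
  stock rod 2: 700 + 225 = 925
  stock rod 3: 625 + 300 = 925
  stock rod 4: 525 + 175 = 700
  stock rod 5: 500 = 500
This matches the lower bound, so 5 is optimal.

5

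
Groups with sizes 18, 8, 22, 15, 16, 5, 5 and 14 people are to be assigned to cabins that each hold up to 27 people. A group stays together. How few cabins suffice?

Total = 22 + 18 + 16 + 15 + 14 + 8 + 5 + 5 = 103 people.
Lower bound: ⌈103/27⌉ = 4 cabins.
Also, 5 groups each exceed 27/2 people, and no two of those can share a cabin, so at least 5 cabins are needed.
A packing using 5 cabins:
  cabin 1: 22 + 5 = 27
  cabin 2: 18 + 8 = 26
  cabin 3: 16 + 5 = 21
  cabin 4: 15 = 15
  cabin 5: 14 = 14
This matches the lower bound, so 5 is optimal.

5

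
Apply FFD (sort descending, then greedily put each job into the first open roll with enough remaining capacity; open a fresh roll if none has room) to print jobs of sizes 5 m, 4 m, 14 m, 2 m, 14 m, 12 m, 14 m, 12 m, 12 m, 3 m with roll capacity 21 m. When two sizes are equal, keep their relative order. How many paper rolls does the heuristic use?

6

Sorted descending: 14, 14, 14, 12, 12, 12, 5, 4, 3, 2.
  14 → roll 1 (new)  [load 14/21]
  14 → roll 2 (new)  [load 14/21]
  14 → roll 3 (new)  [load 14/21]
  12 → roll 4 (new)  [load 12/21]
  12 → roll 5 (new)  [load 12/21]
  12 → roll 6 (new)  [load 12/21]
  5 → roll 1  [load 19/21]
  4 → roll 2  [load 18/21]
  3 → roll 2  [load 21/21]
  2 → roll 1  [load 21/21]
6 paper rolls opened.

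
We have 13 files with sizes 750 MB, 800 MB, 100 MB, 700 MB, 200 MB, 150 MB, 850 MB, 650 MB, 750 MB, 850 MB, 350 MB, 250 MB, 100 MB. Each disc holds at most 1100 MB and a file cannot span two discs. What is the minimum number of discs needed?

Total = 850 + 850 + 800 + 750 + 750 + 700 + 650 + 350 + 250 + 200 + 150 + 100 + 100 = 6500 MB.
Lower bound: ⌈6500/1100⌉ = 6 discs.
Also, 7 files each exceed 550 MB, and no two of those can share a disc, so at least 7 discs are needed.
A packing using 7 discs:
  disc 1: 850 + 250 = 1100
  disc 2: 850 + 200 = 1050
  disc 3: 800 + 150 + 100 = 1050
  disc 4: 750 + 350 = 1100
  disc 5: 750 + 100 = 850
  disc 6: 700 = 700
  disc 7: 650 = 650
This matches the lower bound, so 7 is optimal.

7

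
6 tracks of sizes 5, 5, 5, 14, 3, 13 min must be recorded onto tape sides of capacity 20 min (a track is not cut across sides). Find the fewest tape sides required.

Total = 14 + 13 + 5 + 5 + 5 + 3 = 45 min.
Lower bound: ⌈45/20⌉ = 3 tape sides.
A packing using 3 tape sides:
  side 1: 14 + 5 = 19
  side 2: 13 + 5 = 18
  side 3: 5 + 3 = 8
This matches the lower bound, so 3 is optimal.

3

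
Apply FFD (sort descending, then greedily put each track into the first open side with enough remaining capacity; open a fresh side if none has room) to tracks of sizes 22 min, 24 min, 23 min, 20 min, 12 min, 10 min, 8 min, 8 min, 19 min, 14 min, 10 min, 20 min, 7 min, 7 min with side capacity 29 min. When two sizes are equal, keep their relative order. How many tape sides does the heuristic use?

Sorted descending: 24, 23, 22, 20, 20, 19, 14, 12, 10, 10, 8, 8, 7, 7.
  24 → side 1 (new)  [load 24/29]
  23 → side 2 (new)  [load 23/29]
  22 → side 3 (new)  [load 22/29]
  20 → side 4 (new)  [load 20/29]
  20 → side 5 (new)  [load 20/29]
  19 → side 6 (new)  [load 19/29]
  14 → side 7 (new)  [load 14/29]
  12 → side 7  [load 26/29]
  10 → side 6  [load 29/29]
  10 → side 8 (new)  [load 10/29]
  8 → side 4  [load 28/29]
  8 → side 5  [load 28/29]
  7 → side 3  [load 29/29]
  7 → side 8  [load 17/29]
8 tape sides opened.

8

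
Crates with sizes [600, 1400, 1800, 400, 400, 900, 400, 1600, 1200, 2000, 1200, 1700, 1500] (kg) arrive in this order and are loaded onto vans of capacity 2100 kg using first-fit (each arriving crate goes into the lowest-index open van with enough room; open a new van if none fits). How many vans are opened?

9

  600 → van 1 (new)  [load 600/2100]
  1400 → van 1  [load 2000/2100]
  1800 → van 2 (new)  [load 1800/2100]
  400 → van 3 (new)  [load 400/2100]
  400 → van 3  [load 800/2100]
  900 → van 3  [load 1700/2100]
  400 → van 3  [load 2100/2100]
  1600 → van 4 (new)  [load 1600/2100]
  1200 → van 5 (new)  [load 1200/2100]
  2000 → van 6 (new)  [load 2000/2100]
  1200 → van 7 (new)  [load 1200/2100]
  1700 → van 8 (new)  [load 1700/2100]
  1500 → van 9 (new)  [load 1500/2100]
9 vans opened.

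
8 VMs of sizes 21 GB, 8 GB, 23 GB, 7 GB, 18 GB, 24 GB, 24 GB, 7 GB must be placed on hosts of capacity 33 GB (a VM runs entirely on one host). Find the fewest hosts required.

5

Total = 24 + 24 + 23 + 21 + 18 + 8 + 7 + 7 = 132 GB.
Lower bound: ⌈132/33⌉ = 4 hosts.
Also, 5 VMs each exceed 33/2 GB, and no two of those can share a host, so at least 5 hosts are needed.
A packing using 5 hosts:
  host 1: 24 + 8 = 32
  host 2: 24 + 7 = 31
  host 3: 23 + 7 = 30
  host 4: 21 = 21
  host 5: 18 = 18
This matches the lower bound, so 5 is optimal.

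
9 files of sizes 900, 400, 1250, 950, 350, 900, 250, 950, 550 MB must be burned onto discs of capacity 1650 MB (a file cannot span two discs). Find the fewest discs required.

Total = 1250 + 950 + 950 + 900 + 900 + 550 + 400 + 350 + 250 = 6500 MB.
Lower bound: ⌈6500/1650⌉ = 4 discs.
Also, 5 files each exceed 825 MB, and no two of those can share a disc, so at least 5 discs are needed.
A packing using 5 discs:
  disc 1: 1250 + 400 = 1650
  disc 2: 950 + 550 = 1500
  disc 3: 950 + 350 + 250 = 1550
  disc 4: 900 = 900
  disc 5: 900 = 900
This matches the lower bound, so 5 is optimal.

5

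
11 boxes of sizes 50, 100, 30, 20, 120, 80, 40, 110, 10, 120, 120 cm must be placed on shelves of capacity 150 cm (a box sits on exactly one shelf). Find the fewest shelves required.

Total = 120 + 120 + 120 + 110 + 100 + 80 + 50 + 40 + 30 + 20 + 10 = 800 cm.
Lower bound: ⌈800/150⌉ = 6 shelves.
A packing using 6 shelves:
  shelf 1: 120 + 30 = 150
  shelf 2: 120 + 20 + 10 = 150
  shelf 3: 120 = 120
  shelf 4: 110 + 40 = 150
  shelf 5: 100 + 50 = 150
  shelf 6: 80 = 80
This matches the lower bound, so 6 is optimal.

6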